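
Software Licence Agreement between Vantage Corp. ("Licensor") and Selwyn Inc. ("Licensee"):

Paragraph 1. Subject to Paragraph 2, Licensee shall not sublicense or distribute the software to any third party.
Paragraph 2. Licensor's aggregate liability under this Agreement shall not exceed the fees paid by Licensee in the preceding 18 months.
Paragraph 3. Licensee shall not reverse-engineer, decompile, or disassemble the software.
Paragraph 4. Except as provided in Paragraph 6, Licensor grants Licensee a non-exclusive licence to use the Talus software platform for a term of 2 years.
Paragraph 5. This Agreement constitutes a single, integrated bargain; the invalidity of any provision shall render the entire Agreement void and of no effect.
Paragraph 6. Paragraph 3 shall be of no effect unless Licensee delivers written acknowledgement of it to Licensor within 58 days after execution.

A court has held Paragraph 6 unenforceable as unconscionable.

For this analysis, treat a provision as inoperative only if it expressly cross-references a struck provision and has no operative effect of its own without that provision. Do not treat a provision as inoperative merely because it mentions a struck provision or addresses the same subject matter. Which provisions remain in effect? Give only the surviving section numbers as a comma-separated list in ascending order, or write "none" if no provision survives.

none

Paragraph 6 is struck. Nothing else in the Agreement is defined by reference to Paragraph 6. Paragraph 5 provides that the Agreement is not severable, so the invalidity of any one provision voids the entire Agreement. No provision of the Agreement survives.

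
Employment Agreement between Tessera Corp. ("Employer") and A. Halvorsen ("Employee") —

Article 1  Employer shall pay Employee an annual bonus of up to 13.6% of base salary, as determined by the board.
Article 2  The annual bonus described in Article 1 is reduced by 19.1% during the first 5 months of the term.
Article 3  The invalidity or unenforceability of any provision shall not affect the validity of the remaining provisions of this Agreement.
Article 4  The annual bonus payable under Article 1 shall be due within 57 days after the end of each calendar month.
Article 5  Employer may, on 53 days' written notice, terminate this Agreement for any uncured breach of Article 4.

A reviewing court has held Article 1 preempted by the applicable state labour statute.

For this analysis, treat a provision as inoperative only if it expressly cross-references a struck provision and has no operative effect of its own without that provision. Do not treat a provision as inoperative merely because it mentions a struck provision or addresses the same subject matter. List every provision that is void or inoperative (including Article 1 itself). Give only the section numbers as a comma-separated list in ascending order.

1, 2, 4, 5

Article 1 is struck. Article 2 does nothing except set the introductory reduction to the annual bonus by reference to Article 1; with Article 1 gone it has no independent effect and is inoperative. Article 4 has no operative effect of its own apart from Article 1 and is therefore inoperative. The only function of Article 5 is the termination right for breach of Article 4, so it cannot stand once Article 4 is removed. Under the severability clause in Article 3, the remaining provisions continue in force. Only Article 3 remains in effect.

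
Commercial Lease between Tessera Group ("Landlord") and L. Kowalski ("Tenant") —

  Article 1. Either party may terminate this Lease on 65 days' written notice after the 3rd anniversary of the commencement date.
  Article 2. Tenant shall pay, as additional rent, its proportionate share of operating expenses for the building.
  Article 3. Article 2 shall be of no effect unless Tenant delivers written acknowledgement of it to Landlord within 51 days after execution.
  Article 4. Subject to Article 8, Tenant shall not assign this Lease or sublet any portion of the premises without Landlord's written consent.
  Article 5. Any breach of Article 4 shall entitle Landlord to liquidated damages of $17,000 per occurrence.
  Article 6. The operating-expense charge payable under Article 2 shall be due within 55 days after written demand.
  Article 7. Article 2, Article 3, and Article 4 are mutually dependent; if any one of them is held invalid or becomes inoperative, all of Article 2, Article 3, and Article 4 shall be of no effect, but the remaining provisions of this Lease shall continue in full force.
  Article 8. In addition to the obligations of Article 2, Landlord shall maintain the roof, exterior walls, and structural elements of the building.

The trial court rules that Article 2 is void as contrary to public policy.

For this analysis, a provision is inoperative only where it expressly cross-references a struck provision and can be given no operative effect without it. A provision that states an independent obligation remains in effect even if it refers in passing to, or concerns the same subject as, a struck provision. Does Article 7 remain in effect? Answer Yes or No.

Article 2 is struck. Article 3 has no operative effect of its own apart from Article 2 and is therefore inoperative. Article 6 operates only by reference to Article 2, so it falls with Article 2. Although Article 8 refers to Article 2, its operative terms do not depend on Article 2, so it remains in effect. Article 7 declares Article 2, Article 3, and Article 4 mutually dependent; since one of them has fallen, all of them are of no effect. That brings down Article 4 as well. Article 5 in turn depends solely on a provision now struck and likewise falls. The remainder continues in force under Article 7. That leaves Article 1, Article 7, and Article 8 in effect. Article 7 is among the surviving provisions, so the answer is yes.

Yes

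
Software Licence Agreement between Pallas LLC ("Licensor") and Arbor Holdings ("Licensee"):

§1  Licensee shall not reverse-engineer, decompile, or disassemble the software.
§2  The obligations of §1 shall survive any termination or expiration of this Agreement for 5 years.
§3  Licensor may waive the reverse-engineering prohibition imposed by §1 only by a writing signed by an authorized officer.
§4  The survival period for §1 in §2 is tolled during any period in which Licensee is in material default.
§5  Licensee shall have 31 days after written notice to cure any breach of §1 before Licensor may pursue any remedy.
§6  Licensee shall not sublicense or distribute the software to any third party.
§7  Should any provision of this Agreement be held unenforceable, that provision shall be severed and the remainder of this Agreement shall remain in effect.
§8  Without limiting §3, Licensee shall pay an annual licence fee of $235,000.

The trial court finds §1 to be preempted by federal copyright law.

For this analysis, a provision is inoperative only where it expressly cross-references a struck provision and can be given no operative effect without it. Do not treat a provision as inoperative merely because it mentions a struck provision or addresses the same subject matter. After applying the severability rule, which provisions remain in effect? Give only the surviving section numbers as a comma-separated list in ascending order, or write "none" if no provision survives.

6, 7, 8

§1 is struck. §2 merely fixes the survival period for §1; with §1 gone it has nothing to operate on and falls away. §3 merely fixes the waiver condition for §1; with §1 gone it has nothing to operate on and falls away. §5 operates only by reference to §1, so it falls with §1. §4 does nothing except set the tolling of the survival period for §1 by reference to §2; with §2 gone it has no independent effect and is inoperative. §8 mentions §3 but its own obligation stands independently of §3, so §8 is not affected. Under the severability clause in §7, the remaining provisions continue in force. That leaves §6, §7, and §8 in effect.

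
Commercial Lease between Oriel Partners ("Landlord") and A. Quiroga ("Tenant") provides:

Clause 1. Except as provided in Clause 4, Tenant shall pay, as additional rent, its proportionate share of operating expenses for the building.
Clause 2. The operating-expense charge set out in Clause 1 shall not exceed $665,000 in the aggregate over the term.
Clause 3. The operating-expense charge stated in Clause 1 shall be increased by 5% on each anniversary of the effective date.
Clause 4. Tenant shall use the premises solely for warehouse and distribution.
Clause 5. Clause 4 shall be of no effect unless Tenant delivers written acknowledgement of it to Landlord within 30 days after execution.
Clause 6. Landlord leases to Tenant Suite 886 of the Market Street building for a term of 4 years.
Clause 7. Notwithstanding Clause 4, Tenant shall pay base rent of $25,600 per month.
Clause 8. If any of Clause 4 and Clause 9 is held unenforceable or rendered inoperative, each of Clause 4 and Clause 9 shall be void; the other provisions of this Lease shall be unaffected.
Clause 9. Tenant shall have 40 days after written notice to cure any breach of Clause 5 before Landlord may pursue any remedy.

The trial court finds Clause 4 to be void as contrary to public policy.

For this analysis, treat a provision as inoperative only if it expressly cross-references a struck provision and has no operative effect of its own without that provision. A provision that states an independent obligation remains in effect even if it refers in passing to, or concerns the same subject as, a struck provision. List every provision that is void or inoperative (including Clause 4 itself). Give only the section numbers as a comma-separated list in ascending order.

Clause 4 is struck. Clause 5 has no operative effect of its own apart from Clause 4 and is therefore inoperative. Clause 9 merely fixes the cure period for breach of Clause 5; with Clause 5 gone it has nothing to operate on and falls away. Although Clause 7 refers to Clause 4, its operative terms do not depend on Clause 4, so it remains in effect. Although Clause 1 refers to Clause 4, its operative terms do not depend on Clause 4, so it remains in effect. Clause 8 declares Clause 4 and Clause 9 mutually dependent; since one of them has fallen, all of them are of no effect. The remainder continues in force under Clause 8. That leaves Clause 1, Clause 2, Clause 3, Clause 6, Clause 7, and Clause 8 in effect.

4, 5, 9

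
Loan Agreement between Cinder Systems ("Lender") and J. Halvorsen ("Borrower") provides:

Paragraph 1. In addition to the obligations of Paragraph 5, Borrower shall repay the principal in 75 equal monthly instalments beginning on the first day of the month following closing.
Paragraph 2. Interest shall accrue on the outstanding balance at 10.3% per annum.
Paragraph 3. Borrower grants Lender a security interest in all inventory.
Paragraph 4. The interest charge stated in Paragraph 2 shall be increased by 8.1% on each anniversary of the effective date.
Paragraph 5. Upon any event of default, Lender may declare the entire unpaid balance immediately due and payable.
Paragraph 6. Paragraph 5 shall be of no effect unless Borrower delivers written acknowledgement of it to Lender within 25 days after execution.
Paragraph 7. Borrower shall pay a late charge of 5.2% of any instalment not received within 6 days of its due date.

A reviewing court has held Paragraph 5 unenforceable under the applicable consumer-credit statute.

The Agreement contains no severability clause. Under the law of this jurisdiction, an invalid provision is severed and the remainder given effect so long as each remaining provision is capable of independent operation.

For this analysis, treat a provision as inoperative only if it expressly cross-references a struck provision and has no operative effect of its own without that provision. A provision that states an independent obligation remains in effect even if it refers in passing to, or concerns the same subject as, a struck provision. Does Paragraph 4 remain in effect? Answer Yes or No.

Yes

Paragraph 5 is struck. Paragraph 6 merely fixes the acknowledgement condition for Paragraph 5; with Paragraph 5 gone it has nothing to operate on and falls away. Paragraph 1 mentions Paragraph 5 but its own obligation stands independently of Paragraph 5, so Paragraph 1 is not affected. Under the stated default rule, only provisions that cannot operate independently fall away; the rest are enforced. That leaves Paragraph 1, Paragraph 2, Paragraph 3, Paragraph 4, and Paragraph 7 in effect. Paragraph 4 is among the surviving provisions, so the answer is yes.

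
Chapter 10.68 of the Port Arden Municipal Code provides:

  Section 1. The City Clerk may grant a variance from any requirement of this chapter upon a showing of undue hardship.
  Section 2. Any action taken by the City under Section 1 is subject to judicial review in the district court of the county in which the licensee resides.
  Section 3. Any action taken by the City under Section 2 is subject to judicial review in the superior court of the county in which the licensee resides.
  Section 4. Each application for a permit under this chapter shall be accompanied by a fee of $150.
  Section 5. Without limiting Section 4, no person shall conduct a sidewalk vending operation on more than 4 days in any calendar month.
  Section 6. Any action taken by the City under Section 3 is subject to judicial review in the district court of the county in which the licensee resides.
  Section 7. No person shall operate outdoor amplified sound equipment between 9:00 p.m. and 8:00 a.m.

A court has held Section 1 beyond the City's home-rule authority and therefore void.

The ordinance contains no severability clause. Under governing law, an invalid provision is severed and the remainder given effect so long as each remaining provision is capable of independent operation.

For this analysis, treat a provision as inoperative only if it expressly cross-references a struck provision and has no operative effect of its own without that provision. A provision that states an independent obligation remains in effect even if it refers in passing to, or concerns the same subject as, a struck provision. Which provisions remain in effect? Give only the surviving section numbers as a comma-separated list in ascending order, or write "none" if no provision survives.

Section 1 is struck. Section 2 operates only by reference to Section 1, so it falls with Section 1. Section 3 operates only by reference to Section 2, so it falls with Section 2. The only function of Section 6 is the judicial-review right for Section 3, so it cannot stand once Section 3 is removed. With no severability clause, the stated default rule severs what cannot stand and enforces each remaining provision that can operate on its own. The provisions still in force are Section 4, Section 5, and Section 7.

4, 5, 7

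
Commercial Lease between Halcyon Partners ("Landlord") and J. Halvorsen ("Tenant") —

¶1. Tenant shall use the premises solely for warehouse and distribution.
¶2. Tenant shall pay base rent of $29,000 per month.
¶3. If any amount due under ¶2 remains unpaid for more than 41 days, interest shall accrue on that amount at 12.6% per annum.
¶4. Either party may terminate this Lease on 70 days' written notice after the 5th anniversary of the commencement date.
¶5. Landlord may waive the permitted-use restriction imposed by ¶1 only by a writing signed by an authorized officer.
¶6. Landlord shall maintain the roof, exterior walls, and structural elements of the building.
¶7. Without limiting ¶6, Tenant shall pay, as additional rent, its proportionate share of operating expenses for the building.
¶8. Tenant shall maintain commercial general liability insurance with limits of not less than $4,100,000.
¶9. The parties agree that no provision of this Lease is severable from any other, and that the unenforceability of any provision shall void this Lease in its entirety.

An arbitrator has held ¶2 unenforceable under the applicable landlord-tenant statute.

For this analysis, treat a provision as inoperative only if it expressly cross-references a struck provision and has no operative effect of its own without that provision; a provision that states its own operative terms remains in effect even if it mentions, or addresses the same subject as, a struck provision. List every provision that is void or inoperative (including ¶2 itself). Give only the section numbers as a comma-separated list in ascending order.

1, 2, 3, 4, 5, 6, 7, 8, 9

¶2 is struck. ¶3 does nothing except set the default interest on the base rent by reference to ¶2; with ¶2 gone it has no independent effect and is inoperative. ¶9 provides that the Lease is not severable, so the invalidity of any one provision voids the entire Lease. No provision of the Lease survives.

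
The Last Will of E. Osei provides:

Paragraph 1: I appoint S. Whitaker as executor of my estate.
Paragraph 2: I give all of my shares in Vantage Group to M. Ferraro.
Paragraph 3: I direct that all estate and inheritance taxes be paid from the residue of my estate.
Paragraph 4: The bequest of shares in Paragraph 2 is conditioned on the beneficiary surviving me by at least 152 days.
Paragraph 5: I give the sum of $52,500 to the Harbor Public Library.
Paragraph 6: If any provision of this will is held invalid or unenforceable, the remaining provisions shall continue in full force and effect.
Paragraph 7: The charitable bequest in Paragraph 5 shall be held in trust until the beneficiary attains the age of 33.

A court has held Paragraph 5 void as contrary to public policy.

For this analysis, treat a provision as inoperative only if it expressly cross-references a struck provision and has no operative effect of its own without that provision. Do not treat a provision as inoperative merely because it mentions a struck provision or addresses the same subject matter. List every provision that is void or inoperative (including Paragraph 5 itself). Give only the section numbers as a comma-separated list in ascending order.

5, 7

Paragraph 5 is struck. Paragraph 7 has no operative effect of its own apart from Paragraph 5 and is therefore inoperative. Paragraph 6 is a severability clause and preserves every provision that can still be given independent effect. Paragraph 1, Paragraph 2, Paragraph 3, Paragraph 4, and Paragraph 6 remain in effect.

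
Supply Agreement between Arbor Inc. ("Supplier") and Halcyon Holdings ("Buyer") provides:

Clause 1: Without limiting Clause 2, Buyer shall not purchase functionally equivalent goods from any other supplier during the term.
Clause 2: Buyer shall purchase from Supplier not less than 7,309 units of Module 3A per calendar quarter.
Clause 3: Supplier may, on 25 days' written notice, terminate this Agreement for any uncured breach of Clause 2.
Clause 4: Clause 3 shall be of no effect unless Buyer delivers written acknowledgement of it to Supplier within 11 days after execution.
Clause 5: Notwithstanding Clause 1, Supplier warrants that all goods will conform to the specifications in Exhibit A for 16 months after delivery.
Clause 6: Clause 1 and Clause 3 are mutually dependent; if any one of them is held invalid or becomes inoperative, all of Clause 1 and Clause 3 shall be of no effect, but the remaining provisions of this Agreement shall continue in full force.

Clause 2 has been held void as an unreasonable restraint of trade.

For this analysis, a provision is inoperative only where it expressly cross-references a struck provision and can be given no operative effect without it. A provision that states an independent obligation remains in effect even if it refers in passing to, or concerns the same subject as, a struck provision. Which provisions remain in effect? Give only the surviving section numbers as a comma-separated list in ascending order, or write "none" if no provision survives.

Clause 2 is struck. The only function of Clause 3 is the termination right for breach of Clause 2, so it cannot stand once Clause 2 is removed. The only function of Clause 4 is the acknowledgement condition for Clause 3, so it cannot stand once Clause 3 is removed. Clause 5 mentions Clause 1 but its own obligation stands independently of Clause 1, so Clause 5 is not affected. Clause 6 declares Clause 1 and Clause 3 mutually dependent; since one of them has fallen, all of them are of no effect. That brings down Clause 1 as well. The remainder continues in force under Clause 6. The provisions still in force are Clause 5 and Clause 6.

5, 6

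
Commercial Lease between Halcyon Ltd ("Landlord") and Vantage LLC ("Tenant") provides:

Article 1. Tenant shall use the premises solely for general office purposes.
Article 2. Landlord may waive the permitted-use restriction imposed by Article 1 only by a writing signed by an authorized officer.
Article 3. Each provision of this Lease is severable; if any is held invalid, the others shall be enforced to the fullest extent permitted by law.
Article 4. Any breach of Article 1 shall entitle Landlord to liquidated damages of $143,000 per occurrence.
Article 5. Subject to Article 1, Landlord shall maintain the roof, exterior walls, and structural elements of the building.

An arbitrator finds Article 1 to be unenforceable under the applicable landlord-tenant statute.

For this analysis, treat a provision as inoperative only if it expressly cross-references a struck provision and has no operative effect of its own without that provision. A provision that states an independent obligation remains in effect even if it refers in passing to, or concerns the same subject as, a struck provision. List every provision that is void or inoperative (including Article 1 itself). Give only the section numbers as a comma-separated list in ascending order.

1, 2, 4

Article 1 is struck. Article 2 has no operative effect of its own apart from Article 1 and is therefore inoperative. Article 4 has no operative effect of its own apart from Article 1 and is therefore inoperative. Article 5 mentions Article 1 but its own obligation stands independently of Article 1, so Article 5 is not affected. Under the severability clause in Article 3, the remaining provisions continue in force. The provisions still in force are Article 3 and Article 5.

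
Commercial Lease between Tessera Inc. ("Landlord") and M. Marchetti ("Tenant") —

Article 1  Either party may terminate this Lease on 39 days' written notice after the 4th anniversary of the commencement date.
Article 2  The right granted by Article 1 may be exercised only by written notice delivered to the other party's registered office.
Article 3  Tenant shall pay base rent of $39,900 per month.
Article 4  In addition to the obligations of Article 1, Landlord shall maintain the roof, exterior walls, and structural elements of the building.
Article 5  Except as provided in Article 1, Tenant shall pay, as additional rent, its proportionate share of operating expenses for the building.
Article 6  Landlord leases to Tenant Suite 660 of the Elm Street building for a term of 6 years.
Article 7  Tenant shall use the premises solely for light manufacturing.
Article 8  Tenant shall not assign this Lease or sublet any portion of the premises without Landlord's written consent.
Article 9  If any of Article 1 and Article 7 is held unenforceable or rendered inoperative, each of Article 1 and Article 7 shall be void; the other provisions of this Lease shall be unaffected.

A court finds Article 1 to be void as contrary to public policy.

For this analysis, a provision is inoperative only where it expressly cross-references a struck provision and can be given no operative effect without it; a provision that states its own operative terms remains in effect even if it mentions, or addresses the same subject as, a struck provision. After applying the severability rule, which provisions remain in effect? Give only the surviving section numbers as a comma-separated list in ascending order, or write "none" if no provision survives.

3, 4, 5, 6, 8, 9

Article 1 is struck. Article 2 has no operative effect of its own apart from Article 1 and is therefore inoperative. Although Article 4 refers to Article 1, its operative terms do not depend on Article 1, so it remains in effect. Although Article 5 refers to Article 1, its operative terms do not depend on Article 1, so it remains in effect. Article 9 declares Article 1 and Article 7 mutually dependent; since one of them has fallen, all of them are of no effect. That brings down Article 7 as well. The remainder continues in force under Article 9. Article 3, Article 4, Article 5, Article 6, Article 8, and Article 9 remain in effect.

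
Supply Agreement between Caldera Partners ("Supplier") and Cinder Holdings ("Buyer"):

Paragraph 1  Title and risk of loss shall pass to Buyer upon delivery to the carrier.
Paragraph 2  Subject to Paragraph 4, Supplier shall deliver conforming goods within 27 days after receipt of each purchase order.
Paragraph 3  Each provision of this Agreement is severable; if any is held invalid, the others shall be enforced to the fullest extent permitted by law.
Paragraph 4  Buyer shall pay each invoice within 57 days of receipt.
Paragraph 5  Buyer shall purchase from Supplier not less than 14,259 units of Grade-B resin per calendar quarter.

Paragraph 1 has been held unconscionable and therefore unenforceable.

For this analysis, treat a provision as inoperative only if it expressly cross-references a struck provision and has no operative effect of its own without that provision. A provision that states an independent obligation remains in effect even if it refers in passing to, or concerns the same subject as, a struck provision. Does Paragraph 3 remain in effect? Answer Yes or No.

Paragraph 1 is struck. Nothing else in the Agreement is defined by reference to Paragraph 1. Paragraph 3 is a severability clause and preserves every provision that can still be given independent effect. That leaves Paragraph 2, Paragraph 3, Paragraph 4, and Paragraph 5 in effect. Paragraph 3 is among the surviving provisions, so the answer is yes.

Yes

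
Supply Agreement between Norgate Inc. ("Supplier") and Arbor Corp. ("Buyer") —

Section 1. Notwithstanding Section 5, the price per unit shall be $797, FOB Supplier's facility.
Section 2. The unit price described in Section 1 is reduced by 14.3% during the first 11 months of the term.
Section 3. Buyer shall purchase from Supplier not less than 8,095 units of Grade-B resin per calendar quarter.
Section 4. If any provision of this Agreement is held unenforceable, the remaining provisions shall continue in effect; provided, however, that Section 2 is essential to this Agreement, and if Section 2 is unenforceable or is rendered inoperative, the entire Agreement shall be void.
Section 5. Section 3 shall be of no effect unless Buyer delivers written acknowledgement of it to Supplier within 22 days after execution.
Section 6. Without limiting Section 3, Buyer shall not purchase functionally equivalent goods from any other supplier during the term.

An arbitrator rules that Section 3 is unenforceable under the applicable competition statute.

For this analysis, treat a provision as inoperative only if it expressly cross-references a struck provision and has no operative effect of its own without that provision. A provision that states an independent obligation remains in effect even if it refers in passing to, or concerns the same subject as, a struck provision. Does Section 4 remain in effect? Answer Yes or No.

Yes

Section 3 is struck. Section 5 has no operative effect of its own apart from Section 3 and is therefore inoperative. Section 6 mentions Section 3 but its own obligation stands independently of Section 3, so Section 6 is not affected. Section 1 mentions Section 5 but its own obligation stands independently of Section 5, so Section 1 is not affected. Section 4 makes Section 2 an essential term, but Section 2 is unaffected, so the severability proviso in Section 4 preserves the remaining provisions. Section 1, Section 2, Section 4, and Section 6 remain in effect. Section 4 is among the surviving provisions, so the answer is yes.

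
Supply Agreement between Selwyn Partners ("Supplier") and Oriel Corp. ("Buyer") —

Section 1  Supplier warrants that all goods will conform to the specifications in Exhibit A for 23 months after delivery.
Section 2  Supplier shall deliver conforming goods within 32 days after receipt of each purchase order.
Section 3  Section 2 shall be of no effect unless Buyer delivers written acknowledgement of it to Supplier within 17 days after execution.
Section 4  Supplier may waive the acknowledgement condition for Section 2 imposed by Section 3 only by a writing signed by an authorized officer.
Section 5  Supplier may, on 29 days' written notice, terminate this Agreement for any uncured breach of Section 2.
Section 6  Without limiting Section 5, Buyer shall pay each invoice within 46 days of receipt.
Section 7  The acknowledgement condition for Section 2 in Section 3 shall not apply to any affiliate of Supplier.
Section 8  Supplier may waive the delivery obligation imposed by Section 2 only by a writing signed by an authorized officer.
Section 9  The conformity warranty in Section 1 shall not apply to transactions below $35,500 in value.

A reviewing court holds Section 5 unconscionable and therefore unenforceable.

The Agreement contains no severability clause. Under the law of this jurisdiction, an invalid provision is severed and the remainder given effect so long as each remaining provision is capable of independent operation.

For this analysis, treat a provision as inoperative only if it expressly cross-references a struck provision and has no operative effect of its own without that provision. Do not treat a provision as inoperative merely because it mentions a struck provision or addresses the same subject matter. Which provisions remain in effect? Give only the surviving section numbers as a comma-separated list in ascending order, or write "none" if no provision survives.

Section 5 is struck. Although Section 6 refers to Section 5, its operative terms do not depend on Section 5, so it remains in effect. No other provision's operative terms depend on Section 5. Under the stated default rule, only provisions that cannot operate independently fall away; the rest are enforced. That leaves Section 1, Section 2, Section 3, Section 4, Section 6, Section 7, Section 8, and Section 9 in effect.

1, 2, 3, 4, 6, 7, 8, 9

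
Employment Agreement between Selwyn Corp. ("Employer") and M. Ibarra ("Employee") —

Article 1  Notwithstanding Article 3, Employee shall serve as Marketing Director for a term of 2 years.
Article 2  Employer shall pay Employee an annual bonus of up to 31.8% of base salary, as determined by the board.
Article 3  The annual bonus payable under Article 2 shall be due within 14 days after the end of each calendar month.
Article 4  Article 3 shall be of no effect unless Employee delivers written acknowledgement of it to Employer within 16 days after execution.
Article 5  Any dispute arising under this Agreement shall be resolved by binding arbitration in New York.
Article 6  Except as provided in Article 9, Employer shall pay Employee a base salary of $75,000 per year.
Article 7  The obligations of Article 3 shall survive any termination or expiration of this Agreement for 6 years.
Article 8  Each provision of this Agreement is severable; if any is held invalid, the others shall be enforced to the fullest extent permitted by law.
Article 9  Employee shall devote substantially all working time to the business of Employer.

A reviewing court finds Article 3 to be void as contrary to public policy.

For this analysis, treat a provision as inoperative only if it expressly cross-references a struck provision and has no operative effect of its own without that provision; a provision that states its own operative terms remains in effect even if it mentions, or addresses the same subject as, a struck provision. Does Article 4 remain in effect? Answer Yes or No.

No

Article 3 is struck. Article 4 operates only by reference to Article 3, so it falls with Article 3. Article 7 merely fixes the survival period for Article 3; with Article 3 gone it has nothing to operate on and falls away. Article 1 mentions Article 3 but its own obligation stands independently of Article 3, so Article 1 is not affected. Article 8 is a severability clause and preserves every provision that can still be given independent effect. The provisions still in force are Article 1, Article 2, Article 5, Article 6, Article 8, and Article 9. Article 4 is among the inoperative provisions, so the answer is no.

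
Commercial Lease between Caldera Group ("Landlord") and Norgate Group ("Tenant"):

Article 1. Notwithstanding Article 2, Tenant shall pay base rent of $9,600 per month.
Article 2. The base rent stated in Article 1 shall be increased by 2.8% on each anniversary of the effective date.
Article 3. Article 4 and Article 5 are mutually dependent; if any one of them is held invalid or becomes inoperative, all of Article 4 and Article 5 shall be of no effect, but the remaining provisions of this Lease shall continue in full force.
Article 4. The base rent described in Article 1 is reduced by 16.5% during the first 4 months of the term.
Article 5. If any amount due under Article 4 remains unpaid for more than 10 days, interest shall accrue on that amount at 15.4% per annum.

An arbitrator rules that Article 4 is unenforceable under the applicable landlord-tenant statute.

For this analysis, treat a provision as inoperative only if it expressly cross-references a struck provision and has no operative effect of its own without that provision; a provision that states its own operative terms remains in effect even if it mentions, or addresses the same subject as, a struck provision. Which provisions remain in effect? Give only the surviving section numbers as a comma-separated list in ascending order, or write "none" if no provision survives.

1, 2, 3

Article 4 is struck. The whole of Article 5 is the default interest on the introductory reduction to the base rent, defined by reference to Article 4, so Article 5 cannot stand once Article 4 is removed. Article 3 declares Article 4 and Article 5 mutually dependent; since one of them has fallen, all of them are of no effect. The remainder continues in force under Article 3. That leaves Article 1, Article 2, and Article 3 in effect.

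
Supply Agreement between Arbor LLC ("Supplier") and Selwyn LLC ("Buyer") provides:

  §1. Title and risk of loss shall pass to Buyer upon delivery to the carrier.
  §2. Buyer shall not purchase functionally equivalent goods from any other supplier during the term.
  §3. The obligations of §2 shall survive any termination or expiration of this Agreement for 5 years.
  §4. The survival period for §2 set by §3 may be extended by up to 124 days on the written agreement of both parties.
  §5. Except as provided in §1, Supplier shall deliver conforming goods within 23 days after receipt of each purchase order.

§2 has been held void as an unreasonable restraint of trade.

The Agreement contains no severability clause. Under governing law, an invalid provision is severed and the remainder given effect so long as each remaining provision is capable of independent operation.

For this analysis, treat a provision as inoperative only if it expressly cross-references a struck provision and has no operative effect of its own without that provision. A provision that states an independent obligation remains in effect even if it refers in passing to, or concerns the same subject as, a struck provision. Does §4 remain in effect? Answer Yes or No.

§2 is struck. The only function of §3 is the survival period for §2, so it cannot stand once §2 is removed. §4 operates only by reference to §3, so it falls with §3. With no severability clause, the stated default rule severs what cannot stand and enforces each remaining provision that can operate on its own. That leaves §1 and §5 in effect. §4 is among the inoperative provisions, so the answer is no.

No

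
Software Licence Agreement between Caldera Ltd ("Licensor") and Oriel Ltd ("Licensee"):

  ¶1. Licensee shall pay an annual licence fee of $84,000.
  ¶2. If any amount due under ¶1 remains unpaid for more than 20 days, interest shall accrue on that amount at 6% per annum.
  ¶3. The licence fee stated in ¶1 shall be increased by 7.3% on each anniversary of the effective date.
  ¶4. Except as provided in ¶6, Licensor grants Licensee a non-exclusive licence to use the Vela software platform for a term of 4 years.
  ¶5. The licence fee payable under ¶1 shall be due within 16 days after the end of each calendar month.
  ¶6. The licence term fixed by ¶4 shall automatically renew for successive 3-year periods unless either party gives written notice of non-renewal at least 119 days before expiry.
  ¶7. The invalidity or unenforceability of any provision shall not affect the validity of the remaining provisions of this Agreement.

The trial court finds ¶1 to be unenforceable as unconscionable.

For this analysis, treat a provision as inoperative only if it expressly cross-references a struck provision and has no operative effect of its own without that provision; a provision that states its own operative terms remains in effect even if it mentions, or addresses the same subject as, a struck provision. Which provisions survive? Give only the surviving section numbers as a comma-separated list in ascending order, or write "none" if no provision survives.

4, 6, 7

¶1 is struck. ¶2 operates only by reference to ¶1, so it falls with ¶1. The whole of ¶3 is the escalation of the licence fee, defined by reference to ¶1, so ¶3 cannot stand once ¶1 is removed. The whole of ¶5 is the payment deadline for the licence fee, defined by reference to ¶1, so ¶5 cannot stand once ¶1 is removed. Under the severability clause in ¶7, the remaining provisions continue in force. ¶4, ¶6, and ¶7 remain in effect.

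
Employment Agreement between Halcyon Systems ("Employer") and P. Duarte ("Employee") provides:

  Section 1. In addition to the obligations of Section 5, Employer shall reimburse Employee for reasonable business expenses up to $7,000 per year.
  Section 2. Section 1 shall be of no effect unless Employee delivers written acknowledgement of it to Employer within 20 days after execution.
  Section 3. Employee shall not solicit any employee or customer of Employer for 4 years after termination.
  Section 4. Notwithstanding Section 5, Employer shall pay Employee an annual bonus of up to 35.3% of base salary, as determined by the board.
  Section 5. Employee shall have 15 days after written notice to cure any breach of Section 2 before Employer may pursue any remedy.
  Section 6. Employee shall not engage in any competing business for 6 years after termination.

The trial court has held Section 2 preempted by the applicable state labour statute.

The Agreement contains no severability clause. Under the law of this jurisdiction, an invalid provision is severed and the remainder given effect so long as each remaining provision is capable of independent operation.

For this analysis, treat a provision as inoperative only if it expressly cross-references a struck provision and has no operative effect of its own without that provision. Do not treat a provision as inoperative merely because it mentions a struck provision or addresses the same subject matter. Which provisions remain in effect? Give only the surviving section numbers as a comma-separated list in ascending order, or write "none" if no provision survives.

Section 2 is struck. Section 5 has no operative effect of its own apart from Section 2 and is therefore inoperative. Although Section 4 refers to Section 5, its operative terms do not depend on Section 5, so it remains in effect. Section 1 mentions Section 5 but its own obligation stands independently of Section 5, so Section 1 is not affected. Under the stated default rule, only provisions that cannot operate independently fall away; the rest are enforced. That leaves Section 1, Section 3, Section 4, and Section 6 in effect.

1, 3, 4, 6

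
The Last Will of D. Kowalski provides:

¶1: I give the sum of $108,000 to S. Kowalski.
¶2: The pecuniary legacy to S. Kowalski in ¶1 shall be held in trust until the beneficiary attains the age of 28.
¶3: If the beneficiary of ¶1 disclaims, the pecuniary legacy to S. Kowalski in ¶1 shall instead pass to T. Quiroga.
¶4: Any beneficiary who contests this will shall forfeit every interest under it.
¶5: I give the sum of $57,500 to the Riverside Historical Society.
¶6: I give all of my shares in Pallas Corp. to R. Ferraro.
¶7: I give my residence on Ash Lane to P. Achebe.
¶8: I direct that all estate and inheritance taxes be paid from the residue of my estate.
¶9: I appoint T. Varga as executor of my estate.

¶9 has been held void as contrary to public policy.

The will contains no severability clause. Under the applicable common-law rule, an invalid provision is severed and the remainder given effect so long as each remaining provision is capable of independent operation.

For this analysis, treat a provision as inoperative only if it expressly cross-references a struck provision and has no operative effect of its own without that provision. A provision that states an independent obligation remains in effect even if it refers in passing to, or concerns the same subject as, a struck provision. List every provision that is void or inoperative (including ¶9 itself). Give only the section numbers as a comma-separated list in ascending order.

¶9 is struck. No other provision's operative terms depend on ¶9. With no severability clause, the stated default rule severs what cannot stand and enforces each remaining provision that can operate on its own. That leaves ¶1, ¶2, ¶3, ¶4, ¶5, ¶6, ¶7, and ¶8 in effect.

9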